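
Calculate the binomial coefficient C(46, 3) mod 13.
9

Using Lucas' theorem:
Write n=46 and k=3 in base 13:
n in base 13: [3, 7]
k in base 13: [0, 3]
C(46,3) mod 13 = ∏ C(n_i, k_i) mod 13
Digit binomials (mod 13): C(3,0) = 1; C(7,3) = 35 ≡ 9
Product: 1 × 9 = 9 ≡ 9 (mod 13)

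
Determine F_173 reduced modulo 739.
51

Matrix identity: Q^n = [[F_(n+1), F_n], [F_n, F_(n-1)]] with Q = [[1,1],[1,0]].
n = 173 = 10101101₂. Square-and-multiply, entries mod 739:
Q^1 = [[1,1],[1,0]]
Q^2 = (Q^1)² = [[2,1],[1,1]]
Q^5 = (Q^2)²·Q = [[8,5],[5,3]]
Q^10 = (Q^5)² = [[89,55],[55,34]]
Q^21 = (Q^10)²·Q = [[714,600],[600,114]]
Q^43 = (Q^21)²·Q = [[185,732],[732,192]]
Q^86 = (Q^43)² = [[280,317],[317,702]]
Q^173 = (Q^86)²·Q = [[226,51],[51,175]]
F_173 mod 739 = Q^173[0][1] = 51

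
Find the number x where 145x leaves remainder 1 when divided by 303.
163

gcd(145, 303) = 1, so the inverse exists.
Extended Euclidean algorithm on (303, 145):
303 = 2 × 145 + 13  ⟹  13 = (1)·303 + (-2)·145
145 = 11 × 13 + 2  ⟹  2 = (-11)·303 + (23)·145
13 = 6 × 2 + 1  ⟹  1 = (67)·303 + (-140)·145
So (-140)·145 ≡ 1 (mod 303), i.e. 145^(-1) ≡ -140 ≡ 163 (mod 303).
Check: 145 × 163 = 23635 ≡ 1 (mod 303)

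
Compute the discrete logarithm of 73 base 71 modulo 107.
45

Baby-step giant-step with step n = ⌈√107⌉ = 11.
Baby steps 71^j mod 107 (j:value) for j=0..10: 0:1, 1:71, 2:12, 3:103, 4:37, 5:59, 6:16, 7:66, 8:85, 9:43, 10:57.
Giant-step multiplier: 71^(-11) ≡ 71^(106-11) = 71^95 ≡ 45 (mod 107).
Giant steps γ_i = 73·45^i mod 107: γ_0=73, γ_1=75, γ_2=58, γ_3=42, γ_4=71 (in table at j=1).
x = i·n + j = 4·11 + 1 = 45.
Check: 71^45 ≡ 73 (mod 107).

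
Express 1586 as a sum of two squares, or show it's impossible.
19² + 35² (a=19, b=35)

Factorization: 1586 = 2 × 13 × 61
By Fermat: n is sum of two squares iff every prime p ≡ 3 (mod 4) appears to even power.
All primes ≡ 3 (mod 4) appear to even power.
Search a = 0, 1, 2, … for 1586 - a² a perfect square: first hit at a = 19: 1586 - 361 = 1225 = 35².
1586 = 19² + 35² = 361 + 1225 ✓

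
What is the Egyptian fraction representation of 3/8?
1/3 + 1/24

Greedy algorithm:
3/8: ceiling(8/3) = 3, use 1/3
1/24: ceiling(24/1) = 24, use 1/24
Result: 3/8 = 1/3 + 1/24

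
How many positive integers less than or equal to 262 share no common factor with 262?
130

262 = 2 × 131
φ(n) = n × ∏(1 - 1/p) for each prime p dividing n
φ(262) = 262 × (1 - 1/2) × (1 - 1/131) = 130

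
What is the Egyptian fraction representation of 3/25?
1/9 + 1/113 + 1/25425

Greedy algorithm:
3/25: ceiling(25/3) = 9, use 1/9
2/225: ceiling(225/2) = 113, use 1/113
1/25425: ceiling(25425/1) = 25425, use 1/25425
Result: 3/25 = 1/9 + 1/113 + 1/25425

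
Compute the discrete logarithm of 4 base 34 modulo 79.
44

Baby-step giant-step with step n = ⌈√79⌉ = 9.
Baby steps 34^j mod 79 (j:value) for j=0..8: 0:1, 1:34, 2:50, 3:41, 4:51, 5:75, 6:22, 7:37, 8:73.
Giant-step multiplier: 34^(-9) ≡ 34^(78-9) = 34^69 ≡ 12 (mod 79).
Giant steps γ_i = 4·12^i mod 79: γ_0=4, γ_1=48, γ_2=23, γ_3=39, γ_4=73 (in table at j=8).
x = i·n + j = 4·9 + 8 = 44.
Check: 34^44 ≡ 4 (mod 79).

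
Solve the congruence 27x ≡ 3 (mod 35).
x ≡ 4 (mod 35)

gcd(27, 35) = 1, which divides 3, so solutions exist.
Find 27^(-1) mod 35 by the extended Euclidean algorithm:
35 = 1 × 27 + 8  ⟹  8 = (1)·35 + (-1)·27
27 = 3 × 8 + 3  ⟹  3 = (-3)·35 + (4)·27
8 = 2 × 3 + 2  ⟹  2 = (7)·35 + (-9)·27
3 = 1 × 2 + 1  ⟹  1 = (-10)·35 + (13)·27
So (13)·27 ≡ 1 (mod 35), i.e. 27^(-1) ≡ 13 (mod 35).
x ≡ 13 × 3 = 39 ≡ 4 (mod 35).
Check: 27 × 4 = 108 ≡ 3 (mod 35).
Unique solution: x ≡ 4 (mod 35)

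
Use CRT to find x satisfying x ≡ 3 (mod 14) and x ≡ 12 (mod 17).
199

Using Chinese Remainder Theorem:
M = 14 × 17 = 238
M1 = 17, M2 = 14
y1 = 17^(-1) mod 14 = 5
y2 = 14^(-1) mod 17 = 11
x = (3×17×5 + 12×14×11) mod 238 = 199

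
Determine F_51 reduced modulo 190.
154

Matrix identity: Q^n = [[F_(n+1), F_n], [F_n, F_(n-1)]] with Q = [[1,1],[1,0]].
n = 51 = 110011₂. Square-and-multiply, entries mod 190:
Q^1 = [[1,1],[1,0]]
Q^3 = (Q^1)²·Q = [[3,2],[2,1]]
Q^6 = (Q^3)² = [[13,8],[8,5]]
Q^12 = (Q^6)² = [[43,144],[144,89]]
Q^25 = (Q^12)²·Q = [[173,165],[165,8]]
Q^51 = (Q^25)²·Q = [[189,154],[154,35]]
F_51 mod 190 = Q^51[0][1] = 154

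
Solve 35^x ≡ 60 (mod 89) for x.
17

Baby-step giant-step with step n = ⌈√89⌉ = 10.
Baby steps 35^j mod 89 (j:value) for j=0..9: 0:1, 1:35, 2:68, 3:66, 4:85, 5:38, 6:84, 7:3, 8:16, 9:26.
Giant-step multiplier: 35^(-10) ≡ 35^(88-10) = 35^78 ≡ 49 (mod 89).
Giant steps γ_i = 60·49^i mod 89: γ_0=60, γ_1=3 (in table at j=7).
x = i·n + j = 1·10 + 7 = 17.
Check: 35^17 ≡ 60 (mod 89).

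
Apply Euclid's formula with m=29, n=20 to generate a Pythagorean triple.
(441, 1160, 1241)

Euclid's formula: a = m² - n², b = 2mn, c = m² + n²
m = 29, n = 20
a = 29² - 20² = 841 - 400 = 441
b = 2 × 29 × 20 = 1160
c = 29² + 20² = 841 + 400 = 1241
Verification: 441² + 1160² = 194481 + 1345600 = 1540081 = 1241² ✓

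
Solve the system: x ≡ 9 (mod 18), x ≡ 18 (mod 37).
351

Using Chinese Remainder Theorem:
M = 18 × 37 = 666
M1 = 37, M2 = 18
y1 = 37^(-1) mod 18 = 1
y2 = 18^(-1) mod 37 = 35
x = (9×37×1 + 18×18×35) mod 666 = 351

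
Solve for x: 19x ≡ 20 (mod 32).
x ≡ 28 (mod 32)

gcd(19, 32) = 1, which divides 20, so solutions exist.
Find 19^(-1) mod 32 by the extended Euclidean algorithm:
32 = 1 × 19 + 13  ⟹  13 = (1)·32 + (-1)·19
19 = 1 × 13 + 6  ⟹  6 = (-1)·32 + (2)·19
13 = 2 × 6 + 1  ⟹  1 = (3)·32 + (-5)·19
So (-5)·19 ≡ 1 (mod 32), i.e. 19^(-1) ≡ -5 ≡ 27 (mod 32).
x ≡ 27 × 20 = 540 ≡ 28 (mod 32).
Check: 19 × 28 = 532 ≡ 20 (mod 32).
Unique solution: x ≡ 28 (mod 32)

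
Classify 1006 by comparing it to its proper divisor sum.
deficient

Proper divisors of 1006: sum = 1 + 2 + 503 = 506
Since 506 < 1006, 1006 is deficient.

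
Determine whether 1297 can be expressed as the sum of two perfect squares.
1² + 36² (a=1, b=36)

Factorization: 1297 = 1297
By Fermat: n is sum of two squares iff every prime p ≡ 3 (mod 4) appears to even power.
All primes ≡ 3 (mod 4) appear to even power.
Search a = 0, 1, 2, … for 1297 - a² a perfect square: first hit at a = 1: 1297 - 1 = 1296 = 36².
1297 = 1² + 36² = 1 + 1296 ✓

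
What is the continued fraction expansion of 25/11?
[2; 3, 1, 2]

Euclidean algorithm steps:
25 = 2 × 11 + 3
11 = 3 × 3 + 2
3 = 1 × 2 + 1
2 = 2 × 1 + 0
Continued fraction: [2; 3, 1, 2]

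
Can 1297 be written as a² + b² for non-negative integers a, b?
1² + 36² (a=1, b=36)

Factorization: 1297 = 1297
By Fermat: n is sum of two squares iff every prime p ≡ 3 (mod 4) appears to even power.
All primes ≡ 3 (mod 4) appear to even power.
Search a = 0, 1, 2, … for 1297 - a² a perfect square: first hit at a = 1: 1297 - 1 = 1296 = 36².
1297 = 1² + 36² = 1 + 1296 ✓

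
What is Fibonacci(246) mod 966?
8

Matrix identity: Q^n = [[F_(n+1), F_n], [F_n, F_(n-1)]] with Q = [[1,1],[1,0]].
n = 246 = 11110110₂. Square-and-multiply, entries mod 966:
Q^1 = [[1,1],[1,0]]
Q^3 = (Q^1)²·Q = [[3,2],[2,1]]
Q^7 = (Q^3)²·Q = [[21,13],[13,8]]
Q^15 = (Q^7)²·Q = [[21,610],[610,377]]
Q^30 = (Q^15)² = [[631,314],[314,317]]
Q^61 = (Q^30)²·Q = [[377,233],[233,144]]
Q^123 = (Q^61)²·Q = [[963,320],[320,643]]
Q^246 = (Q^123)² = [[13,8],[8,5]]
F_246 mod 966 = Q^246[0][1] = 8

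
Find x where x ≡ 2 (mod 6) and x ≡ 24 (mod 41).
188

Using Chinese Remainder Theorem:
M = 6 × 41 = 246
M1 = 41, M2 = 6
y1 = 41^(-1) mod 6 = 5
y2 = 6^(-1) mod 41 = 7
x = (2×41×5 + 24×6×7) mod 246 = 188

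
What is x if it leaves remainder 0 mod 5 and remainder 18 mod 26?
70

Using Chinese Remainder Theorem:
M = 5 × 26 = 130
M1 = 26, M2 = 5
y1 = 26^(-1) mod 5 = 1
y2 = 5^(-1) mod 26 = 21
x = (0×26×1 + 18×5×21) mod 130 = 70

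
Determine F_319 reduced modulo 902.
1

Matrix identity: Q^n = [[F_(n+1), F_n], [F_n, F_(n-1)]] with Q = [[1,1],[1,0]].
n = 319 = 100111111₂. Square-and-multiply, entries mod 902:
Q^1 = [[1,1],[1,0]]
Q^2 = (Q^1)² = [[2,1],[1,1]]
Q^4 = (Q^2)² = [[5,3],[3,2]]
Q^9 = (Q^4)²·Q = [[55,34],[34,21]]
Q^19 = (Q^9)²·Q = [[451,573],[573,780]]
Q^39 = (Q^19)²·Q = [[451,452],[452,901]]
Q^79 = (Q^39)²·Q = [[451,1],[1,450]]
Q^159 = (Q^79)²·Q = [[451,452],[452,901]]
Q^319 = (Q^159)²·Q = [[451,1],[1,450]]
F_319 mod 902 = Q^319[0][1] = 1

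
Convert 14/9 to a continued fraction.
[1; 1, 1, 4]

Euclidean algorithm steps:
14 = 1 × 9 + 5
9 = 1 × 5 + 4
5 = 1 × 4 + 1
4 = 4 × 1 + 0
Continued fraction: [1; 1, 1, 4]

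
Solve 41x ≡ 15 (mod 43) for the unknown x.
x ≡ 14 (mod 43)

gcd(41, 43) = 1, which divides 15, so solutions exist.
Find 41^(-1) mod 43 by the extended Euclidean algorithm:
43 = 1 × 41 + 2  ⟹  2 = (1)·43 + (-1)·41
41 = 20 × 2 + 1  ⟹  1 = (-20)·43 + (21)·41
So (21)·41 ≡ 1 (mod 43), i.e. 41^(-1) ≡ 21 (mod 43).
x ≡ 21 × 15 = 315 ≡ 14 (mod 43).
Check: 41 × 14 = 574 ≡ 15 (mod 43).
Unique solution: x ≡ 14 (mod 43)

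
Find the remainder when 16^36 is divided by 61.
20

Repeated squaring. Binary of 36 = 100100.
16^1 ≡ 16 (mod 61); 16^2 ≡ 12 (mod 61); 16^4 ≡ 22 (mod 61); 16^8 ≡ 57 (mod 61); 16^16 ≡ 16 (mod 61); 16^32 ≡ 12 (mod 61)
16^36 = 16^4 × 16^32 ≡ 20 (mod 61)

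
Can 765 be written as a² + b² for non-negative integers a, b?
6² + 27² (a=6, b=27)

Factorization: 765 = 3^2 × 5 × 17
By Fermat: n is sum of two squares iff every prime p ≡ 3 (mod 4) appears to even power.
All primes ≡ 3 (mod 4) appear to even power.
Search a = 0, 1, 2, … for 765 - a² a perfect square: first hit at a = 6: 765 - 36 = 729 = 27².
765 = 6² + 27² = 36 + 729 ✓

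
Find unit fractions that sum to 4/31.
1/8 + 1/248

Greedy algorithm:
4/31: ceiling(31/4) = 8, use 1/8
1/248: ceiling(248/1) = 248, use 1/248
Result: 4/31 = 1/8 + 1/248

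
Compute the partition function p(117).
1327710076

p(n) counts ways to write n as a sum of positive integers (order ignored).
Euler's pentagonal recurrence: p(k) = p(k-1) + p(k-2) - p(k-5) - p(k-7) + p(k-12) + p(k-15) - ... (offsets j(3j∓1)/2, signs ++--, p(0)=1, p(<0)=0).
DP table for k = 0..116: p(0)=1, p(1)=1, p(2)=2, p(3)=3, p(4)=5, p(5)=7, p(6)=11, p(7)=15, p(8)=22, p(9)=30, p(10)=42, p(11)=56, p(12)=77, p(13)=101, p(14)=135, p(15)=176, p(16)=231, p(17)=297, p(18)=385, p(19)=490, p(20)=627, p(21)=792, p(22)=1002, p(23)=1255, p(24)=1575, p(25)=1958, p(26)=2436, p(27)=3010, p(28)=3718, p(29)=4565, p(30)=5604, p(31)=6842, p(32)=8349, p(33)=10143, p(34)=12310, p(35)=14883, p(36)=17977, p(37)=21637, p(38)=26015, p(39)=31185, p(40)=37338, p(41)=44583, p(42)=53174, p(43)=63261, p(44)=75175, p(45)=89134, p(46)=105558, p(47)=124754, p(48)=147273, p(49)=173525, p(50)=204226, p(51)=239943, p(52)=281589, p(53)=329931, p(54)=386155, p(55)=451276, p(56)=526823, p(57)=614154, p(58)=715220, p(59)=831820, p(60)=966467, p(61)=1121505, p(62)=1300156, p(63)=1505499, p(64)=1741630, p(65)=2012558, p(66)=2323520, p(67)=2679689, p(68)=3087735, p(69)=3554345, p(70)=4087968, p(71)=4697205, p(72)=5392783, p(73)=6185689, p(74)=7089500, p(75)=8118264, p(76)=9289091, p(77)=10619863, p(78)=12132164, p(79)=13848650, p(80)=15796476, p(81)=18004327, p(82)=20506255, p(83)=23338469, p(84)=26543660, p(85)=30167357, p(86)=34262962, p(87)=38887673, p(88)=44108109, p(89)=49995925, p(90)=56634173, p(91)=64112359, p(92)=72533807, p(93)=82010177, p(94)=92669720, p(95)=104651419, p(96)=118114304, p(97)=133230930, p(98)=150198136, p(99)=169229875, p(100)=190569292, p(101)=214481126, p(102)=241265379, p(103)=271248950, p(104)=304801365, p(105)=342325709, p(106)=384276336, p(107)=431149389, p(108)=483502844, p(109)=541946240, p(110)=607163746, p(111)=679903203, p(112)=761002156, p(113)=851376628, p(114)=952050665, p(115)=1064144451, p(116)=1188908248.
Final step: p(117) = p(116) + p(115) - p(112) - p(110) + p(105) + p(102) - p(95) - p(91) + p(82) + p(77) - p(66) - p(60) + p(47) + p(40) - p(25) - p(17) + p(0)
= 1188908248 + 1064144451 - 761002156 - 607163746 + 342325709 + 241265379 - 104651419 - 64112359 + 20506255 + 10619863 - 2323520 - 966467 + 124754 + 37338 - 1958 - 297 + 1
= 1327710076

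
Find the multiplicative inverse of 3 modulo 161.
54

gcd(3, 161) = 1, so the inverse exists.
Extended Euclidean algorithm on (161, 3):
161 = 53 × 3 + 2  ⟹  2 = (1)·161 + (-53)·3
3 = 1 × 2 + 1  ⟹  1 = (-1)·161 + (54)·3
So (54)·3 ≡ 1 (mod 161), i.e. 3^(-1) ≡ 54 (mod 161).
Check: 3 × 54 = 162 ≡ 1 (mod 161)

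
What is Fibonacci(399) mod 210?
106

Matrix identity: Q^n = [[F_(n+1), F_n], [F_n, F_(n-1)]] with Q = [[1,1],[1,0]].
n = 399 = 110001111₂. Square-and-multiply, entries mod 210:
Q^1 = [[1,1],[1,0]]
Q^3 = (Q^1)²·Q = [[3,2],[2,1]]
Q^6 = (Q^3)² = [[13,8],[8,5]]
Q^12 = (Q^6)² = [[23,144],[144,89]]
Q^24 = (Q^12)² = [[55,168],[168,97]]
Q^49 = (Q^24)²·Q = [[85,169],[169,126]]
Q^99 = (Q^49)²·Q = [[45,86],[86,169]]
Q^199 = (Q^99)²·Q = [[105,181],[181,134]]
Q^399 = (Q^199)²·Q = [[105,106],[106,209]]
F_399 mod 210 = Q^399[0][1] = 106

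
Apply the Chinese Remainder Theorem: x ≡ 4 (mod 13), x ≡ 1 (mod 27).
82

Using Chinese Remainder Theorem:
M = 13 × 27 = 351
M1 = 27, M2 = 13
y1 = 27^(-1) mod 13 = 1
y2 = 13^(-1) mod 27 = 25
x = (4×27×1 + 1×13×25) mod 351 = 82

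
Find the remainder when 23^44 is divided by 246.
139

Repeated squaring. Binary of 44 = 101100.
23^1 ≡ 23 (mod 246); 23^2 ≡ 37 (mod 246); 23^4 ≡ 139 (mod 246); 23^8 ≡ 133 (mod 246); 23^16 ≡ 223 (mod 246); 23^32 ≡ 37 (mod 246)
23^44 = 23^4 × 23^8 × 23^32 ≡ 139 (mod 246)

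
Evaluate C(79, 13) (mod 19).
0

Using Lucas' theorem:
Write n=79 and k=13 in base 19:
n in base 19: [4, 3]
k in base 19: [0, 13]
C(79,13) mod 19 = ∏ C(n_i, k_i) mod 19
Digit binomials (mod 19): C(4,0) = 1; C(3,13) = 0 (k_i > n_i)
Product: 1 × 0 = 0 ≡ 0 (mod 19)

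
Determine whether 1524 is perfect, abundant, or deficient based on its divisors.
abundant

Proper divisors of 1524: sum = 1 + 2 + 3 + 4 + 6 + 12 + 127 + 254 + 381 + 508 + 762 = 2060
Since 2060 > 1524, 1524 is abundant.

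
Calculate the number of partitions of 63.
1505499

p(n) counts ways to write n as a sum of positive integers (order ignored).
Euler's pentagonal recurrence: p(k) = p(k-1) + p(k-2) - p(k-5) - p(k-7) + p(k-12) + p(k-15) - ... (offsets j(3j∓1)/2, signs ++--, p(0)=1, p(<0)=0).
DP table for k = 0..62: p(0)=1, p(1)=1, p(2)=2, p(3)=3, p(4)=5, p(5)=7, p(6)=11, p(7)=15, p(8)=22, p(9)=30, p(10)=42, p(11)=56, p(12)=77, p(13)=101, p(14)=135, p(15)=176, p(16)=231, p(17)=297, p(18)=385, p(19)=490, p(20)=627, p(21)=792, p(22)=1002, p(23)=1255, p(24)=1575, p(25)=1958, p(26)=2436, p(27)=3010, p(28)=3718, p(29)=4565, p(30)=5604, p(31)=6842, p(32)=8349, p(33)=10143, p(34)=12310, p(35)=14883, p(36)=17977, p(37)=21637, p(38)=26015, p(39)=31185, p(40)=37338, p(41)=44583, p(42)=53174, p(43)=63261, p(44)=75175, p(45)=89134, p(46)=105558, p(47)=124754, p(48)=147273, p(49)=173525, p(50)=204226, p(51)=239943, p(52)=281589, p(53)=329931, p(54)=386155, p(55)=451276, p(56)=526823, p(57)=614154, p(58)=715220, p(59)=831820, p(60)=966467, p(61)=1121505, p(62)=1300156.
Final step: p(63) = p(62) + p(61) - p(58) - p(56) + p(51) + p(48) - p(41) - p(37) + p(28) + p(23) - p(12) - p(6)
= 1300156 + 1121505 - 715220 - 526823 + 239943 + 147273 - 44583 - 21637 + 3718 + 1255 - 77 - 11
= 1505499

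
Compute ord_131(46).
65

131 is prime, so ord(46) divides φ(131) = 130.
Divisors of 130: 1, 2, 5, 10, 13, 26, 65, 130.
Repeated squaring: 46^1 ≡ 46, 46^2 ≡ 20, 46^4 ≡ 7, 46^8 ≡ 49, 46^16 ≡ 43, 46^32 ≡ 15, 46^64 ≡ 94, 46^128 ≡ 59 (mod 131).
Test 46^d mod 131 for each divisor d in increasing order:
46^1 ≡ 46
46^2 ≡ 20
46^5 = 46^4·46^1 ≡ 60
46^10 = 46^8·46^2 ≡ 63
46^13 = 46^8·46^4·46^1 ≡ 58
46^26 = 46^16·46^8·46^2 ≡ 89
46^65 = 46^64·46^1 ≡ 1  ← first divisor giving 1
The order is 65.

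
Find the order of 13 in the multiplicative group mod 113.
56

113 is prime, so ord(13) divides φ(113) = 112.
Divisors of 112: 1, 2, 4, 7, 8, 14, 16, 28, 56, 112.
Repeated squaring: 13^1 ≡ 13, 13^2 ≡ 56, 13^4 ≡ 85, 13^8 ≡ 106, 13^16 ≡ 49, 13^32 ≡ 28, 13^64 ≡ 106 (mod 113).
Test 13^d mod 113 for each divisor d in increasing order:
13^1 ≡ 13
13^2 ≡ 56
13^4 ≡ 85
13^7 = 13^4·13^2·13^1 ≡ 69
13^8 ≡ 106
13^14 = 13^8·13^4·13^2 ≡ 15
13^16 ≡ 49
13^28 = 13^16·13^8·13^4 ≡ 112
13^56 = 13^32·13^16·13^8 ≡ 1  ← first divisor giving 1
The order is 56.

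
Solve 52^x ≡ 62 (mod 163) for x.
38

Baby-step giant-step with step n = ⌈√163⌉ = 13.
Baby steps 52^j mod 163 (j:value) for j=0..12: 0:1, 1:52, 2:96, 3:102, 4:88, 5:12, 6:135, 7:11, 8:83, 9:78, 10:144, 11:153, 12:132.
Giant-step multiplier: 52^(-13) ≡ 52^(162-13) = 52^149 ≡ 154 (mod 163).
Giant steps γ_i = 62·154^i mod 163: γ_0=62, γ_1=94, γ_2=132 (in table at j=12).
x = i·n + j = 2·13 + 12 = 38.
Check: 52^38 ≡ 62 (mod 163).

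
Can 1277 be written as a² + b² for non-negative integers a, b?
11² + 34² (a=11, b=34)

Factorization: 1277 = 1277
By Fermat: n is sum of two squares iff every prime p ≡ 3 (mod 4) appears to even power.
All primes ≡ 3 (mod 4) appear to even power.
Search a = 0, 1, 2, … for 1277 - a² a perfect square: first hit at a = 11: 1277 - 121 = 1156 = 34².
1277 = 11² + 34² = 121 + 1156 ✓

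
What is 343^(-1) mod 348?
139

gcd(343, 348) = 1, so the inverse exists.
Extended Euclidean algorithm on (348, 343):
348 = 1 × 343 + 5  ⟹  5 = (1)·348 + (-1)·343
343 = 68 × 5 + 3  ⟹  3 = (-68)·348 + (69)·343
5 = 1 × 3 + 2  ⟹  2 = (69)·348 + (-70)·343
3 = 1 × 2 + 1  ⟹  1 = (-137)·348 + (139)·343
So (139)·343 ≡ 1 (mod 348), i.e. 343^(-1) ≡ 139 (mod 348).
Check: 343 × 139 = 47677 ≡ 1 (mod 348)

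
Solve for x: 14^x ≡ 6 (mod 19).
2

Baby-step giant-step with step n = ⌈√19⌉ = 5.
Baby steps 14^j mod 19 (j:value) for j=0..4: 0:1, 1:14, 2:6, 3:8, 4:17.
h = 6 is already in the table at j=2, so x = 2.
Check: 14^2 ≡ 6 (mod 19).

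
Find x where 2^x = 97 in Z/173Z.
121

Baby-step giant-step with step n = ⌈√173⌉ = 14.
Baby steps 2^j mod 173 (j:value) for j=0..13: 0:1, 1:2, 2:4, 3:8, 4:16, 5:32, 6:64, 7:128, 8:83, 9:166, 10:159, 11:145, 12:117, 13:61.
Giant-step multiplier: 2^(-14) ≡ 2^(172-14) = 2^158 ≡ 78 (mod 173).
Giant steps γ_i = 97·78^i mod 173: γ_0=97, γ_1=127, γ_2=45, γ_3=50, γ_4=94, γ_5=66, γ_6=131, γ_7=11, γ_8=166 (in table at j=9).
x = i·n + j = 8·14 + 9 = 121.
Check: 2^121 ≡ 97 (mod 173).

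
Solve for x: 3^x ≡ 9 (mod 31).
2

Baby-step giant-step with step n = ⌈√31⌉ = 6.
Baby steps 3^j mod 31 (j:value) for j=0..5: 0:1, 1:3, 2:9, 3:27, 4:19, 5:26.
h = 9 is already in the table at j=2, so x = 2.
Check: 3^2 ≡ 9 (mod 31).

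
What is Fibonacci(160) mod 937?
791

Matrix identity: Q^n = [[F_(n+1), F_n], [F_n, F_(n-1)]] with Q = [[1,1],[1,0]].
n = 160 = 10100000₂. Square-and-multiply, entries mod 937:
Q^1 = [[1,1],[1,0]]
Q^2 = (Q^1)² = [[2,1],[1,1]]
Q^5 = (Q^2)²·Q = [[8,5],[5,3]]
Q^10 = (Q^5)² = [[89,55],[55,34]]
Q^20 = (Q^10)² = [[639,206],[206,433]]
Q^40 = (Q^20)² = [[60,637],[637,360]]
Q^80 = (Q^40)² = [[837,495],[495,342]]
Q^160 = (Q^80)² = [[161,791],[791,307]]
F_160 mod 937 = Q^160[0][1] = 791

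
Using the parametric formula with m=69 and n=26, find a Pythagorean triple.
(4085, 3588, 5437)

Euclid's formula: a = m² - n², b = 2mn, c = m² + n²
m = 69, n = 26
a = 69² - 26² = 4761 - 676 = 4085
b = 2 × 69 × 26 = 3588
c = 69² + 26² = 4761 + 676 = 5437
Verification: 4085² + 3588² = 16687225 + 12873744 = 29560969 = 5437² ✓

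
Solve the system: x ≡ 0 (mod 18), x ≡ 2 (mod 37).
594

Using Chinese Remainder Theorem:
M = 18 × 37 = 666
M1 = 37, M2 = 18
y1 = 37^(-1) mod 18 = 1
y2 = 18^(-1) mod 37 = 35
x = (0×37×1 + 2×18×35) mod 666 = 594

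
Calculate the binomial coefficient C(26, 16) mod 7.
2

Using Lucas' theorem:
Write n=26 and k=16 in base 7:
n in base 7: [3, 5]
k in base 7: [2, 2]
C(26,16) mod 7 = ∏ C(n_i, k_i) mod 7
Digit binomials (mod 7): C(3,2) = 3; C(5,2) = 10 ≡ 3
Product: 3 × 3 = 9 ≡ 2 (mod 7)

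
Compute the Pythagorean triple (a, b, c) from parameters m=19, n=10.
(261, 380, 461)

Euclid's formula: a = m² - n², b = 2mn, c = m² + n²
m = 19, n = 10
a = 19² - 10² = 361 - 100 = 261
b = 2 × 19 × 10 = 380
c = 19² + 10² = 361 + 100 = 461
Verification: 261² + 380² = 68121 + 144400 = 212521 = 461² ✓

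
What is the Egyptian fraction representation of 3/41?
1/14 + 1/574

Greedy algorithm:
3/41: ceiling(41/3) = 14, use 1/14
1/574: ceiling(574/1) = 574, use 1/574
Result: 3/41 = 1/14 + 1/574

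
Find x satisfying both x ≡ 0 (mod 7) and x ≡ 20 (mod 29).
49

Using Chinese Remainder Theorem:
M = 7 × 29 = 203
M1 = 29, M2 = 7
y1 = 29^(-1) mod 7 = 1
y2 = 7^(-1) mod 29 = 25
x = (0×29×1 + 20×7×25) mod 203 = 49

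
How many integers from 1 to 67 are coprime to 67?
66

67 = 67
φ(n) = n × ∏(1 - 1/p) for each prime p dividing n
φ(67) = 67 × (1 - 1/67) = 66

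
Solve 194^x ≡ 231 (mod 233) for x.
204

Baby-step giant-step with step n = ⌈√233⌉ = 16.
Baby steps 194^j mod 233 (j:value) for j=0..15: 0:1, 1:194, 2:123, 3:96, 4:217, 5:158, 6:129, 7:95, 8:23, 9:35, 10:33, 11:111, 12:98, 13:139, 14:171, 15:88.
Giant-step multiplier: 194^(-16) ≡ 194^(232-16) = 194^216 ≡ 37 (mod 233).
Giant steps γ_i = 231·37^i mod 233: γ_0=231, γ_1=159, γ_2=58, γ_3=49, γ_4=182, γ_5=210, γ_6=81, γ_7=201, γ_8=214, γ_9=229, γ_10=85, γ_11=116, γ_12=98 (in table at j=12).
x = i·n + j = 12·16 + 12 = 204.
Check: 194^204 ≡ 231 (mod 233).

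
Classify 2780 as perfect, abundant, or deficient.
abundant

Proper divisors of 2780: sum = 1 + 2 + 4 + 5 + 10 + 20 + 139 + 278 + 556 + 695 + 1390 = 3100
Since 3100 > 2780, 2780 is abundant.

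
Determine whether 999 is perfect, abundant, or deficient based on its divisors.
deficient

Proper divisors of 999: sum = 1 + 3 + 9 + 27 + 37 + 111 + 333 = 521
Since 521 < 999, 999 is deficient.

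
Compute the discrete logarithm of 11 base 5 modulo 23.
9

Baby-step giant-step with step n = ⌈√23⌉ = 5.
Baby steps 5^j mod 23 (j:value) for j=0..4: 0:1, 1:5, 2:2, 3:10, 4:4.
Giant-step multiplier: 5^(-5) ≡ 5^(22-5) = 5^17 ≡ 15 (mod 23).
Giant steps γ_i = 11·15^i mod 23: γ_0=11, γ_1=4 (in table at j=4).
x = i·n + j = 1·5 + 4 = 9.
Check: 5^9 ≡ 11 (mod 23).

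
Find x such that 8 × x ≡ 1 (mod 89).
78

gcd(8, 89) = 1, so the inverse exists.
Extended Euclidean algorithm on (89, 8):
89 = 11 × 8 + 1  ⟹  1 = (1)·89 + (-11)·8
So (-11)·8 ≡ 1 (mod 89), i.e. 8^(-1) ≡ -11 ≡ 78 (mod 89).
Check: 8 × 78 = 624 ≡ 1 (mod 89)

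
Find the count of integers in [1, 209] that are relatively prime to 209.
180

209 = 11 × 19
φ(n) = n × ∏(1 - 1/p) for each prime p dividing n
φ(209) = 209 × (1 - 1/11) × (1 - 1/19) = 180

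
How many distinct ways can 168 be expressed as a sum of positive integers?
228204732751

p(n) counts ways to write n as a sum of positive integers (order ignored).
Euler's pentagonal recurrence: p(k) = p(k-1) + p(k-2) - p(k-5) - p(k-7) + p(k-12) + p(k-15) - ... (offsets j(3j∓1)/2, signs ++--, p(0)=1, p(<0)=0).
DP table for k = 0..167: p(0)=1, p(1)=1, p(2)=2, p(3)=3, p(4)=5, p(5)=7, p(6)=11, p(7)=15, p(8)=22, p(9)=30, p(10)=42, p(11)=56, p(12)=77, p(13)=101, p(14)=135, p(15)=176, p(16)=231, p(17)=297, p(18)=385, p(19)=490, p(20)=627, p(21)=792, p(22)=1002, p(23)=1255, p(24)=1575, p(25)=1958, p(26)=2436, p(27)=3010, p(28)=3718, p(29)=4565, p(30)=5604, p(31)=6842, p(32)=8349, p(33)=10143, p(34)=12310, p(35)=14883, p(36)=17977, p(37)=21637, p(38)=26015, p(39)=31185, p(40)=37338, p(41)=44583, p(42)=53174, p(43)=63261, p(44)=75175, p(45)=89134, p(46)=105558, p(47)=124754, p(48)=147273, p(49)=173525, p(50)=204226, p(51)=239943, p(52)=281589, p(53)=329931, p(54)=386155, p(55)=451276, p(56)=526823, p(57)=614154, p(58)=715220, p(59)=831820, p(60)=966467, p(61)=1121505, p(62)=1300156, p(63)=1505499, p(64)=1741630, p(65)=2012558, p(66)=2323520, p(67)=2679689, p(68)=3087735, p(69)=3554345, p(70)=4087968, p(71)=4697205, p(72)=5392783, p(73)=6185689, p(74)=7089500, p(75)=8118264, p(76)=9289091, p(77)=10619863, p(78)=12132164, p(79)=13848650, p(80)=15796476, p(81)=18004327, p(82)=20506255, p(83)=23338469, p(84)=26543660, p(85)=30167357, p(86)=34262962, p(87)=38887673, p(88)=44108109, p(89)=49995925, p(90)=56634173, p(91)=64112359, p(92)=72533807, p(93)=82010177, p(94)=92669720, p(95)=104651419, p(96)=118114304, p(97)=133230930, p(98)=150198136, p(99)=169229875, p(100)=190569292, p(101)=214481126, p(102)=241265379, p(103)=271248950, p(104)=304801365, p(105)=342325709, p(106)=384276336, p(107)=431149389, p(108)=483502844, p(109)=541946240, p(110)=607163746, p(111)=679903203, p(112)=761002156, p(113)=851376628, p(114)=952050665, p(115)=1064144451, p(116)=1188908248, p(117)=1327710076, p(118)=1482074143, p(119)=1653668665, p(120)=1844349560, p(121)=2056148051, p(122)=2291320912, p(123)=2552338241, p(124)=2841940500, p(125)=3163127352, p(126)=3519222692, p(127)=3913864295, p(128)=4351078600, p(129)=4835271870, p(130)=5371315400, p(131)=5964539504, p(132)=6620830889, p(133)=7346629512, p(134)=8149040695, p(135)=9035836076, p(136)=10015581680, p(137)=11097645016, p(138)=12292341831, p(139)=13610949895, p(140)=15065878135, p(141)=16670689208, p(142)=18440293320, p(143)=20390982757, p(144)=22540654445, p(145)=24908858009, p(146)=27517052599, p(147)=30388671978, p(148)=33549419497, p(149)=37027355200, p(150)=40853235313, p(151)=45060624582, p(152)=49686288421, p(153)=54770336324, p(154)=60356673280, p(155)=66493182097, p(156)=73232243759, p(157)=80630964769, p(158)=88751778802, p(159)=97662728555, p(160)=107438159466, p(161)=118159068427, p(162)=129913904637, p(163)=142798995930, p(164)=156919475295, p(165)=172389800255, p(166)=189334822579, p(167)=207890420102.
Final step: p(168) = p(167) + p(166) - p(163) - p(161) + p(156) + p(153) - p(146) - p(142) + p(133) + p(128) - p(117) - p(111) + p(98) + p(91) - p(76) - p(68) + p(51) + p(42) - p(23) - p(13)
= 207890420102 + 189334822579 - 142798995930 - 118159068427 + 73232243759 + 54770336324 - 27517052599 - 18440293320 + 7346629512 + 4351078600 - 1327710076 - 679903203 + 150198136 + 64112359 - 9289091 - 3087735 + 239943 + 53174 - 1255 - 101
= 228204732751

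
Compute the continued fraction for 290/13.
[22; 3, 4]

Euclidean algorithm steps:
290 = 22 × 13 + 4
13 = 3 × 4 + 1
4 = 4 × 1 + 0
Continued fraction: [22; 3, 4]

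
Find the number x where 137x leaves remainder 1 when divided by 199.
138

gcd(137, 199) = 1, so the inverse exists.
Extended Euclidean algorithm on (199, 137):
199 = 1 × 137 + 62  ⟹  62 = (1)·199 + (-1)·137
137 = 2 × 62 + 13  ⟹  13 = (-2)·199 + (3)·137
62 = 4 × 13 + 10  ⟹  10 = (9)·199 + (-13)·137
13 = 1 × 10 + 3  ⟹  3 = (-11)·199 + (16)·137
10 = 3 × 3 + 1  ⟹  1 = (42)·199 + (-61)·137
So (-61)·137 ≡ 1 (mod 199), i.e. 137^(-1) ≡ -61 ≡ 138 (mod 199).
Check: 137 × 138 = 18906 ≡ 1 (mod 199)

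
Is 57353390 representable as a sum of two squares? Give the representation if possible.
Not possible

Factorization: 57353390 = 2 × 5 × 179^3
By Fermat: n is sum of two squares iff every prime p ≡ 3 (mod 4) appears to even power.
Prime(s) ≡ 3 (mod 4) with odd exponent: [(179, 3)]
Therefore 57353390 cannot be expressed as a² + b².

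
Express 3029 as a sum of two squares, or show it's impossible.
2² + 55² (a=2, b=55)

Factorization: 3029 = 13 × 233
By Fermat: n is sum of two squares iff every prime p ≡ 3 (mod 4) appears to even power.
All primes ≡ 3 (mod 4) appear to even power.
Search a = 0, 1, 2, … for 3029 - a² a perfect square: first hit at a = 2: 3029 - 4 = 3025 = 55².
3029 = 2² + 55² = 4 + 3025 ✓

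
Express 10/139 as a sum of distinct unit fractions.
1/14 + 1/1946

Greedy algorithm:
10/139: ceiling(139/10) = 14, use 1/14
1/1946: ceiling(1946/1) = 1946, use 1/1946
Result: 10/139 = 1/14 + 1/1946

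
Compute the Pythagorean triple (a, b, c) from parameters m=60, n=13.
(3431, 1560, 3769)

Euclid's formula: a = m² - n², b = 2mn, c = m² + n²
m = 60, n = 13
a = 60² - 13² = 3600 - 169 = 3431
b = 2 × 60 × 13 = 1560
c = 60² + 13² = 3600 + 169 = 3769
Verification: 3431² + 1560² = 11771761 + 2433600 = 14205361 = 3769² ✓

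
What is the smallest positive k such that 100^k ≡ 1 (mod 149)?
74

149 is prime, so ord(100) divides φ(149) = 148.
Divisors of 148: 1, 2, 4, 37, 74, 148.
Repeated squaring: 100^1 ≡ 100, 100^2 ≡ 17, 100^4 ≡ 140, 100^8 ≡ 81, 100^16 ≡ 5, 100^32 ≡ 25, 100^64 ≡ 29, 100^128 ≡ 96 (mod 149).
Test 100^d mod 149 for each divisor d in increasing order:
100^1 ≡ 100
100^2 ≡ 17
100^4 ≡ 140
100^37 = 100^32·100^4·100^1 ≡ 148
100^74 = 100^64·100^8·100^2 ≡ 1  ← first divisor giving 1
The order is 74.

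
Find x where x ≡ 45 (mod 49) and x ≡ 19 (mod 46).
1123

Using Chinese Remainder Theorem:
M = 49 × 46 = 2254
M1 = 46, M2 = 49
y1 = 46^(-1) mod 49 = 16
y2 = 49^(-1) mod 46 = 31
x = (45×46×16 + 19×49×31) mod 2254 = 1123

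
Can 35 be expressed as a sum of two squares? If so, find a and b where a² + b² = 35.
Not possible

Factorization: 35 = 5 × 7
By Fermat: n is sum of two squares iff every prime p ≡ 3 (mod 4) appears to even power.
Prime(s) ≡ 3 (mod 4) with odd exponent: [(7, 1)]
Therefore 35 cannot be expressed as a² + b².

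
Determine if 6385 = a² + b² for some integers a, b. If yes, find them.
12² + 79² (a=12, b=79)

Factorization: 6385 = 5 × 1277
By Fermat: n is sum of two squares iff every prime p ≡ 3 (mod 4) appears to even power.
All primes ≡ 3 (mod 4) appear to even power.
Search a = 0, 1, 2, … for 6385 - a² a perfect square: first hit at a = 12: 6385 - 144 = 6241 = 79².
6385 = 12² + 79² = 144 + 6241 ✓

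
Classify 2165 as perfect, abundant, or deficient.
deficient

Proper divisors of 2165: sum = 1 + 5 + 433 = 439
Since 439 < 2165, 2165 is deficient.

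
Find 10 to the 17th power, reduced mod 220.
120

Repeated squaring. Binary of 17 = 10001.
10^1 ≡ 10 (mod 220); 10^2 ≡ 100 (mod 220); 10^4 ≡ 100 (mod 220); 10^8 ≡ 100 (mod 220); 10^16 ≡ 100 (mod 220)
10^17 = 10^1 × 10^16 ≡ 120 (mod 220)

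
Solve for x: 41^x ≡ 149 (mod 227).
119

Baby-step giant-step with step n = ⌈√227⌉ = 16.
Baby steps 41^j mod 227 (j:value) for j=0..15: 0:1, 1:41, 2:92, 3:140, 4:65, 5:168, 6:78, 7:20, 8:139, 9:24, 10:76, 11:165, 12:182, 13:198, 14:173, 15:56.
Giant-step multiplier: 41^(-16) ≡ 41^(226-16) = 41^210 ≡ 131 (mod 227).
Giant steps γ_i = 149·131^i mod 227: γ_0=149, γ_1=224, γ_2=61, γ_3=46, γ_4=124, γ_5=127, γ_6=66, γ_7=20 (in table at j=7).
x = i·n + j = 7·16 + 7 = 119.
Check: 41^119 ≡ 149 (mod 227).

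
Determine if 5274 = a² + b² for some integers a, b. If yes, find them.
45² + 57² (a=45, b=57)

Factorization: 5274 = 2 × 3^2 × 293
By Fermat: n is sum of two squares iff every prime p ≡ 3 (mod 4) appears to even power.
All primes ≡ 3 (mod 4) appear to even power.
Search a = 0, 1, 2, … for 5274 - a² a perfect square: first hit at a = 45: 5274 - 2025 = 3249 = 57².
5274 = 45² + 57² = 2025 + 3249 ✓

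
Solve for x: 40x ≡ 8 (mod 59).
x ≡ 12 (mod 59)

gcd(40, 59) = 1, which divides 8, so solutions exist.
Find 40^(-1) mod 59 by the extended Euclidean algorithm:
59 = 1 × 40 + 19  ⟹  19 = (1)·59 + (-1)·40
40 = 2 × 19 + 2  ⟹  2 = (-2)·59 + (3)·40
19 = 9 × 2 + 1  ⟹  1 = (19)·59 + (-28)·40
So (-28)·40 ≡ 1 (mod 59), i.e. 40^(-1) ≡ -28 ≡ 31 (mod 59).
x ≡ 31 × 8 = 248 ≡ 12 (mod 59).
Check: 40 × 12 = 480 ≡ 8 (mod 59).
Unique solution: x ≡ 12 (mod 59)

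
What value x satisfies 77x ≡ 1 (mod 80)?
53

gcd(77, 80) = 1, so the inverse exists.
Extended Euclidean algorithm on (80, 77):
80 = 1 × 77 + 3  ⟹  3 = (1)·80 + (-1)·77
77 = 25 × 3 + 2  ⟹  2 = (-25)·80 + (26)·77
3 = 1 × 2 + 1  ⟹  1 = (26)·80 + (-27)·77
So (-27)·77 ≡ 1 (mod 80), i.e. 77^(-1) ≡ -27 ≡ 53 (mod 80).
Check: 77 × 53 = 4081 ≡ 1 (mod 80)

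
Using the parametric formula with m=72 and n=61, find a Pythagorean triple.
(1463, 8784, 8905)

Euclid's formula: a = m² - n², b = 2mn, c = m² + n²
m = 72, n = 61
a = 72² - 61² = 5184 - 3721 = 1463
b = 2 × 72 × 61 = 8784
c = 72² + 61² = 5184 + 3721 = 8905
Verification: 1463² + 8784² = 2140369 + 77158656 = 79299025 = 8905² ✓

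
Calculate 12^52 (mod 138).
54

Repeated squaring. Binary of 52 = 110100.
12^1 ≡ 12 (mod 138); 12^2 ≡ 6 (mod 138); 12^4 ≡ 36 (mod 138); 12^8 ≡ 54 (mod 138); 12^16 ≡ 18 (mod 138); 12^32 ≡ 48 (mod 138)
12^52 = 12^4 × 12^16 × 12^32 ≡ 54 (mod 138)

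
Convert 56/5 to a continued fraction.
[11; 5]

Euclidean algorithm steps:
56 = 11 × 5 + 1
5 = 5 × 1 + 0
Continued fraction: [11; 5]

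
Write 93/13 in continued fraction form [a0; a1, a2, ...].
[7; 6, 2]

Euclidean algorithm steps:
93 = 7 × 13 + 2
13 = 6 × 2 + 1
2 = 2 × 1 + 0
Continued fraction: [7; 6, 2]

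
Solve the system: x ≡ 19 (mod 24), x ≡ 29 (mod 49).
715

Using Chinese Remainder Theorem:
M = 24 × 49 = 1176
M1 = 49, M2 = 24
y1 = 49^(-1) mod 24 = 1
y2 = 24^(-1) mod 49 = 47
x = (19×49×1 + 29×24×47) mod 1176 = 715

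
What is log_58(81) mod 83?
60

Baby-step giant-step with step n = ⌈√83⌉ = 10.
Baby steps 58^j mod 83 (j:value) for j=0..9: 0:1, 1:58, 2:44, 3:62, 4:27, 5:72, 6:26, 7:14, 8:65, 9:35.
Giant-step multiplier: 58^(-10) ≡ 58^(82-10) = 58^72 ≡ 59 (mod 83).
Giant steps γ_i = 81·59^i mod 83: γ_0=81, γ_1=48, γ_2=10, γ_3=9, γ_4=33, γ_5=38, γ_6=1 (in table at j=0).
x = i·n + j = 6·10 + 0 = 60.
Check: 58^60 ≡ 81 (mod 83).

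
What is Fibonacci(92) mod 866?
593

Matrix identity: Q^n = [[F_(n+1), F_n], [F_n, F_(n-1)]] with Q = [[1,1],[1,0]].
n = 92 = 1011100₂. Square-and-multiply, entries mod 866:
Q^1 = [[1,1],[1,0]]
Q^2 = (Q^1)² = [[2,1],[1,1]]
Q^5 = (Q^2)²·Q = [[8,5],[5,3]]
Q^11 = (Q^5)²·Q = [[144,89],[89,55]]
Q^23 = (Q^11)²·Q = [[470,79],[79,391]]
Q^46 = (Q^23)² = [[249,471],[471,644]]
Q^92 = (Q^46)² = [[660,593],[593,67]]
F_92 mod 866 = Q^92[0][1] = 593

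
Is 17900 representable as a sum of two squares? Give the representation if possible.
Not possible

Factorization: 17900 = 2^2 × 5^2 × 179
By Fermat: n is sum of two squares iff every prime p ≡ 3 (mod 4) appears to even power.
Prime(s) ≡ 3 (mod 4) with odd exponent: [(179, 1)]
Therefore 17900 cannot be expressed as a² + b².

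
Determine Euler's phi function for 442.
192

442 = 2 × 13 × 17
φ(n) = n × ∏(1 - 1/p) for each prime p dividing n
φ(442) = 442 × (1 - 1/2) × (1 - 1/13) × (1 - 1/17) = 192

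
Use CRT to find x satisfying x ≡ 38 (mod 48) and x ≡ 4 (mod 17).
38

Using Chinese Remainder Theorem:
M = 48 × 17 = 816
M1 = 17, M2 = 48
y1 = 17^(-1) mod 48 = 17
y2 = 48^(-1) mod 17 = 11
x = (38×17×17 + 4×48×11) mod 816 = 38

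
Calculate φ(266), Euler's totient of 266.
108

266 = 2 × 7 × 19
φ(n) = n × ∏(1 - 1/p) for each prime p dividing n
φ(266) = 266 × (1 - 1/2) × (1 - 1/7) × (1 - 1/19) = 108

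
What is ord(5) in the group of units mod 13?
4

13 is prime, so ord(5) divides φ(13) = 12.
Divisors of 12: 1, 2, 3, 4, 6, 12.
Repeated squaring: 5^1 ≡ 5, 5^2 ≡ 12, 5^4 ≡ 1, 5^8 ≡ 1 (mod 13).
Test 5^d mod 13 for each divisor d in increasing order:
5^1 ≡ 5
5^2 ≡ 12
5^3 = 5^2·5^1 ≡ 8
5^4 ≡ 1  ← first divisor giving 1
The order is 4.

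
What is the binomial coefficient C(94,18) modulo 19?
1

Using Lucas' theorem:
Write n=94 and k=18 in base 19:
n in base 19: [4, 18]
k in base 19: [0, 18]
C(94,18) mod 19 = ∏ C(n_i, k_i) mod 19
Digit binomials (mod 19): C(4,0) = 1; C(18,18) = 1
Product: 1 × 1 = 1 ≡ 1 (mod 19)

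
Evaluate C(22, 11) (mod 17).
0

Using Lucas' theorem:
Write n=22 and k=11 in base 17:
n in base 17: [1, 5]
k in base 17: [0, 11]
C(22,11) mod 17 = ∏ C(n_i, k_i) mod 17
Digit binomials (mod 17): C(1,0) = 1; C(5,11) = 0 (k_i > n_i)
Product: 1 × 0 = 0 ≡ 0 (mod 17)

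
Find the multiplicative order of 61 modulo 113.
56

113 is prime, so ord(61) divides φ(113) = 112.
Divisors of 112: 1, 2, 4, 7, 8, 14, 16, 28, 56, 112.
Repeated squaring: 61^1 ≡ 61, 61^2 ≡ 105, 61^4 ≡ 64, 61^8 ≡ 28, 61^16 ≡ 106, 61^32 ≡ 49, 61^64 ≡ 28 (mod 113).
Test 61^d mod 113 for each divisor d in increasing order:
61^1 ≡ 61
61^2 ≡ 105
61^4 ≡ 64
61^7 = 61^4·61^2·61^1 ≡ 69
61^8 ≡ 28
61^14 = 61^8·61^4·61^2 ≡ 15
61^16 ≡ 106
61^28 = 61^16·61^8·61^4 ≡ 112
61^56 = 61^32·61^16·61^8 ≡ 1  ← first divisor giving 1
The order is 56.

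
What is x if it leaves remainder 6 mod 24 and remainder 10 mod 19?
390

Using Chinese Remainder Theorem:
M = 24 × 19 = 456
M1 = 19, M2 = 24
y1 = 19^(-1) mod 24 = 19
y2 = 24^(-1) mod 19 = 4
x = (6×19×19 + 10×24×4) mod 456 = 390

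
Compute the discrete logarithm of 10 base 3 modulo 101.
25

Baby-step giant-step with step n = ⌈√101⌉ = 11.
Baby steps 3^j mod 101 (j:value) for j=0..10: 0:1, 1:3, 2:9, 3:27, 4:81, 5:41, 6:22, 7:66, 8:97, 9:89, 10:65.
Giant-step multiplier: 3^(-11) ≡ 3^(100-11) = 3^89 ≡ 72 (mod 101).
Giant steps γ_i = 10·72^i mod 101: γ_0=10, γ_1=13, γ_2=27 (in table at j=3).
x = i·n + j = 2·11 + 3 = 25.
Check: 3^25 ≡ 10 (mod 101).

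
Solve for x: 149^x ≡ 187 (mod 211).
71

Baby-step giant-step with step n = ⌈√211⌉ = 15.
Baby steps 149^j mod 211 (j:value) for j=0..14: 0:1, 1:149, 2:46, 3:102, 4:6, 5:50, 6:65, 7:190, 8:36, 9:89, 10:179, 11:85, 12:5, 13:112, 14:19.
Giant-step multiplier: 149^(-15) ≡ 149^(210-15) = 149^195 ≡ 12 (mod 211).
Giant steps γ_i = 187·12^i mod 211: γ_0=187, γ_1=134, γ_2=131, γ_3=95, γ_4=85 (in table at j=11).
x = i·n + j = 4·15 + 11 = 71.
Check: 149^71 ≡ 187 (mod 211).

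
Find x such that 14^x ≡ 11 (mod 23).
13

Baby-step giant-step with step n = ⌈√23⌉ = 5.
Baby steps 14^j mod 23 (j:value) for j=0..4: 0:1, 1:14, 2:12, 3:7, 4:6.
Giant-step multiplier: 14^(-5) ≡ 14^(22-5) = 14^17 ≡ 20 (mod 23).
Giant steps γ_i = 11·20^i mod 23: γ_0=11, γ_1=13, γ_2=7 (in table at j=3).
x = i·n + j = 2·5 + 3 = 13.
Check: 14^13 ≡ 11 (mod 23).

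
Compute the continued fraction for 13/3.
[4; 3]

Euclidean algorithm steps:
13 = 4 × 3 + 1
3 = 3 × 1 + 0
Continued fraction: [4; 3]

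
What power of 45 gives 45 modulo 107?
1

Baby-step giant-step with step n = ⌈√107⌉ = 11.
Baby steps 45^j mod 107 (j:value) for j=0..10: 0:1, 1:45, 2:99, 3:68, 4:64, 5:98, 6:23, 7:72, 8:30, 9:66, 10:81.
h = 45 is already in the table at j=1, so x = 1.
Check: 45^1 ≡ 45 (mod 107).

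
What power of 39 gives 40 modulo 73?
17

Baby-step giant-step with step n = ⌈√73⌉ = 9.
Baby steps 39^j mod 73 (j:value) for j=0..8: 0:1, 1:39, 2:61, 3:43, 4:71, 5:68, 6:24, 7:60, 8:4.
Giant-step multiplier: 39^(-9) ≡ 39^(72-9) = 39^63 ≡ 22 (mod 73).
Giant steps γ_i = 40·22^i mod 73: γ_0=40, γ_1=4 (in table at j=8).
x = i·n + j = 1·9 + 8 = 17.
Check: 39^17 ≡ 40 (mod 73).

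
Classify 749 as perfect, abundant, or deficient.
deficient

Proper divisors of 749: sum = 1 + 7 + 107 = 115
Since 115 < 749, 749 is deficient.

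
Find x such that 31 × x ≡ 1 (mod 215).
111

gcd(31, 215) = 1, so the inverse exists.
Extended Euclidean algorithm on (215, 31):
215 = 6 × 31 + 29  ⟹  29 = (1)·215 + (-6)·31
31 = 1 × 29 + 2  ⟹  2 = (-1)·215 + (7)·31
29 = 14 × 2 + 1  ⟹  1 = (15)·215 + (-104)·31
So (-104)·31 ≡ 1 (mod 215), i.e. 31^(-1) ≡ -104 ≡ 111 (mod 215).
Check: 31 × 111 = 3441 ≡ 1 (mod 215)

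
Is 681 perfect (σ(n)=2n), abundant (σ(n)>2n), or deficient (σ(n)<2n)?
deficient

Proper divisors of 681: sum = 1 + 3 + 227 = 231
Since 231 < 681, 681 is deficient.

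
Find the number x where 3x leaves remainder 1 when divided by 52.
35

gcd(3, 52) = 1, so the inverse exists.
Extended Euclidean algorithm on (52, 3):
52 = 17 × 3 + 1  ⟹  1 = (1)·52 + (-17)·3
So (-17)·3 ≡ 1 (mod 52), i.e. 3^(-1) ≡ -17 ≡ 35 (mod 52).
Check: 3 × 35 = 105 ≡ 1 (mod 52)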